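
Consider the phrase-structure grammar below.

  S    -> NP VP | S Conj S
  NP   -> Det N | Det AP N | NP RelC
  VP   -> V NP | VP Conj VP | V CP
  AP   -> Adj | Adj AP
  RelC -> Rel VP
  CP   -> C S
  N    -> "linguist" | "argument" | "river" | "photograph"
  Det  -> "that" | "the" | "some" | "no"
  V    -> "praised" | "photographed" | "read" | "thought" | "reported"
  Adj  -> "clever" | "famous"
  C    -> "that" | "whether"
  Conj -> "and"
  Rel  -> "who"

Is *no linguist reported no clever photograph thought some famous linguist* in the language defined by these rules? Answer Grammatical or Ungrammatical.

For S → NP VP, the only prefix that parses as NP is 'no linguist', but the remainder 'reported no clever photograph thought some famous linguist' is not a VP under these rules. The alternative S rule S → S Conj S likewise has no satisfying split.

Ungrammatical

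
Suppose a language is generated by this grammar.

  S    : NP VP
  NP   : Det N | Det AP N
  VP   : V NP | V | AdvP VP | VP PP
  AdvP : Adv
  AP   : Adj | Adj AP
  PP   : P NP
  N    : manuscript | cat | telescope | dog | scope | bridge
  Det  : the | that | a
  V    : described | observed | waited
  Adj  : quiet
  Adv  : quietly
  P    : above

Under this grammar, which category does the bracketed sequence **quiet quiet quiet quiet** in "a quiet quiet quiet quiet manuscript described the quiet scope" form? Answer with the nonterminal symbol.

AP

[S [NP [Det a] [AP [Adj quiet] [AP [Adj quiet] [AP [Adj quiet] [AP [Adj quiet]]]]] [N manuscript]] [VP [V described] [NP [Det the] [AP [Adj quiet]] [N scope]]]]
The span 'quiet quiet quiet quiet' is the AP node built by AP → Adj AP.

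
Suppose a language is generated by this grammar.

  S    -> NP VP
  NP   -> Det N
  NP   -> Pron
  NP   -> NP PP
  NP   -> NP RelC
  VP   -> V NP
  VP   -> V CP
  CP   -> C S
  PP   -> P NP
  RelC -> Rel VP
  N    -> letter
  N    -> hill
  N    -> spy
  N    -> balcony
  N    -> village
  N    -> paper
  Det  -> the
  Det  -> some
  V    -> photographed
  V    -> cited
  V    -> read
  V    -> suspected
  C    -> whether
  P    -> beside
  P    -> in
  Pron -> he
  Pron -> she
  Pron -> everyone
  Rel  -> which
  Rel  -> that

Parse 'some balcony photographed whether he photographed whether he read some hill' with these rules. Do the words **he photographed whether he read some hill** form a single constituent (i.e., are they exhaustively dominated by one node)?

Yes

[S [NP [Det some] [N balcony]] [VP [V photographed] [CP [C whether] [S [NP [Pron he]] [VP [V photographed] [CP [C whether] [S [NP [Pron he]] [VP [V read] [NP [Det some] [N hill]]]]]]]]]]
The words 'he photographed whether he read some hill' are exhaustively dominated by a single S node (built by S → NP VP), so they form a constituent.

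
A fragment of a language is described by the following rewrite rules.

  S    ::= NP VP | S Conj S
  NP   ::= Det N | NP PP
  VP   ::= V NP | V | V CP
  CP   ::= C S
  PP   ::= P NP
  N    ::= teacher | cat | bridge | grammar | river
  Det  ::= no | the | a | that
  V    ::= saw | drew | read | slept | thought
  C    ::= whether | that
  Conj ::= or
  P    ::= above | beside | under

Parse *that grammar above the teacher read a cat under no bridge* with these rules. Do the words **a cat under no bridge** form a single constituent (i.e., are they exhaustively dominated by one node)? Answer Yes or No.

[S [NP [NP [Det that] [N grammar]] [PP [P above] [NP [Det the] [N teacher]]]] [VP [V read] [NP [NP [Det a] [N cat]] [PP [P under] [NP [Det no] [N bridge]]]]]]
The words 'a cat under no bridge' are exhaustively dominated by a single NP node (built by NP → NP PP), so they form a constituent.

Yes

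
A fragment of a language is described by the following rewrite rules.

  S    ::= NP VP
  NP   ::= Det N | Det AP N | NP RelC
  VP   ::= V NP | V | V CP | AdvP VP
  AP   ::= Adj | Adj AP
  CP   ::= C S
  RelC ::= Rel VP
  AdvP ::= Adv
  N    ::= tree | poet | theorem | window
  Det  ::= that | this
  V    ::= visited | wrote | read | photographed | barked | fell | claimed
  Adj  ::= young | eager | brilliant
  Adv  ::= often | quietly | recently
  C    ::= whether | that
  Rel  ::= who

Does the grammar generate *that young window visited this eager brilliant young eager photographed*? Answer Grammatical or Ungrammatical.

An Adj word can never sit immediately before a V word in any string this grammar generates, so the substring 'eager photographed' rules out a derivation.

Ungrammatical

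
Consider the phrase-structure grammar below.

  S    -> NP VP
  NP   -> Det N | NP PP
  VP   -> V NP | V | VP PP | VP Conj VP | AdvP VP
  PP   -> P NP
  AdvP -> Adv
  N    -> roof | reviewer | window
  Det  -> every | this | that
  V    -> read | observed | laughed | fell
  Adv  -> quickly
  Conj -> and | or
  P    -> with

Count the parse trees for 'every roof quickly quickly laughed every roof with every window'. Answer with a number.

4

Two of the 4 distinct bracketings:
[S [NP [Det every] [N roof]] [VP [VP [AdvP [Adv quickly]] [VP [AdvP [Adv quickly]] [VP [V laughed] [NP [Det every] [N roof]]]]] [PP [P with] [NP [Det every] [N window]]]]]
[S [NP [Det every] [N roof]] [VP [AdvP [Adv quickly]] [VP [VP [AdvP [Adv quickly]] [VP [V laughed] [NP [Det every] [N roof]]]] [PP [P with] [NP [Det every] [N window]]]]]]
The trees differ in how a recursive rule is bracketed over the same span.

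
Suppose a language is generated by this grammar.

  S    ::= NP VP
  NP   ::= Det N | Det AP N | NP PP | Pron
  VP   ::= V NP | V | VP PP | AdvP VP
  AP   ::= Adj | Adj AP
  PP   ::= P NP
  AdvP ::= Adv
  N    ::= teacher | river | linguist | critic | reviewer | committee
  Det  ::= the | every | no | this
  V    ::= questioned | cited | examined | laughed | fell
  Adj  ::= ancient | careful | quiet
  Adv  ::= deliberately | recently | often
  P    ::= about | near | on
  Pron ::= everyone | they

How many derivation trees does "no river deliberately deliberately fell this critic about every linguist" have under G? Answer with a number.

Two of the 4 distinct bracketings:
[S [NP [Det no] [N river]] [VP [VP [AdvP [Adv deliberately]] [VP [AdvP [Adv deliberately]] [VP [V fell] [NP [Det this] [N critic]]]]] [PP [P about] [NP [Det every] [N linguist]]]]]
[S [NP [Det no] [N river]] [VP [AdvP [Adv deliberately]] [VP [VP [AdvP [Adv deliberately]] [VP [V fell] [NP [Det this] [N critic]]]] [PP [P about] [NP [Det every] [N linguist]]]]]]
The trees differ in how a recursive rule is bracketed over the same span.

4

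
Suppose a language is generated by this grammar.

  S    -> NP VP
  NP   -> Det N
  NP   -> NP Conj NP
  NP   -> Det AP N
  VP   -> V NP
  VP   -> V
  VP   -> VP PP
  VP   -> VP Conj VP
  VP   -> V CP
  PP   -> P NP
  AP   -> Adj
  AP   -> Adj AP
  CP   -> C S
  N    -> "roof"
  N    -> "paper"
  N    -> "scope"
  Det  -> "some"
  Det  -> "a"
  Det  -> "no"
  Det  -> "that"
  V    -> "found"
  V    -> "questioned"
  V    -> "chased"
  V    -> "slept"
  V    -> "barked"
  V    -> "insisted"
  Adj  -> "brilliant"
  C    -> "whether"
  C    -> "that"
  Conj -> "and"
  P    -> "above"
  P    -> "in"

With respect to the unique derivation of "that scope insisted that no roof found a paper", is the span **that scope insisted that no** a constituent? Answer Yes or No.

[S [NP [Det that] [N scope]] [VP [V insisted] [CP [C that] [S [NP [Det no] [N roof]] [VP [V found] [NP [Det a] [N paper]]]]]]]
The smallest constituent containing 'that scope insisted that no' is the S spanning 'that scope insisted that no roof found a paper'; no single node in the tree dominates exactly the given words.

No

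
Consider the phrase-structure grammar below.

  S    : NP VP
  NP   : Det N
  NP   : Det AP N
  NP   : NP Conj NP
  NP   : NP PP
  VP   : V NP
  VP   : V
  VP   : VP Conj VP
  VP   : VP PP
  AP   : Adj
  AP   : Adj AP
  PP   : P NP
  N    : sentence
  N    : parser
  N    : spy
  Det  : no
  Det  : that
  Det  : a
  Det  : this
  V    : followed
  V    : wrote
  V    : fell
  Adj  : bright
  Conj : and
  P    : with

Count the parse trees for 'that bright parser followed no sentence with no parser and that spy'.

Two of the 3 distinct bracketings:
[S [NP [Det that] [AP [Adj bright]] [N parser]] [VP [V followed] [NP [NP [NP [Det no] [N sentence]] [PP [P with] [NP [Det no] [N parser]]]] [Conj and] [NP [Det that] [N spy]]]]]
[S [NP [Det that] [AP [Adj bright]] [N parser]] [VP [V followed] [NP [NP [Det no] [N sentence]] [PP [P with] [NP [NP [Det no] [N parser]] [Conj and] [NP [Det that] [N spy]]]]]]]
The trees differ in how a recursive rule is bracketed over the same span.

3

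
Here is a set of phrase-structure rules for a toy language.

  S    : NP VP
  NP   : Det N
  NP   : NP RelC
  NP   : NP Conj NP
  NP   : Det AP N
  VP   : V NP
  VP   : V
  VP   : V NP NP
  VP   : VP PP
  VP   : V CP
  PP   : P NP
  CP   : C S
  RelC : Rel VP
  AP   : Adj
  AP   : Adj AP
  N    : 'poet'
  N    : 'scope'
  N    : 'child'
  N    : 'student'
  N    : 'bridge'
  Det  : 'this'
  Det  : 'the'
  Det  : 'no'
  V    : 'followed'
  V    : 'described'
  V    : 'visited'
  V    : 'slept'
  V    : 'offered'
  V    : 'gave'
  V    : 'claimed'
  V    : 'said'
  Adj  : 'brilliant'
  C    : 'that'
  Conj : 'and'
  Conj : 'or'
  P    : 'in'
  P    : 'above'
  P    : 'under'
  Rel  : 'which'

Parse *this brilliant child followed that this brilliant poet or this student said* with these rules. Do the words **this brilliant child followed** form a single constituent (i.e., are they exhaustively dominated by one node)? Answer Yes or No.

[S [NP [Det this] [AP [Adj brilliant]] [N child]] [VP [V followed] [CP [C that] [S [NP [NP [Det this] [AP [Adj brilliant]] [N poet]] [Conj or] [NP [Det this] [N student]]] [VP [V said]]]]]]
The smallest constituent containing 'this brilliant child followed' is the S spanning 'this brilliant child followed that this brilliant poet or this student said'; no single node in the tree dominates exactly the given words.

No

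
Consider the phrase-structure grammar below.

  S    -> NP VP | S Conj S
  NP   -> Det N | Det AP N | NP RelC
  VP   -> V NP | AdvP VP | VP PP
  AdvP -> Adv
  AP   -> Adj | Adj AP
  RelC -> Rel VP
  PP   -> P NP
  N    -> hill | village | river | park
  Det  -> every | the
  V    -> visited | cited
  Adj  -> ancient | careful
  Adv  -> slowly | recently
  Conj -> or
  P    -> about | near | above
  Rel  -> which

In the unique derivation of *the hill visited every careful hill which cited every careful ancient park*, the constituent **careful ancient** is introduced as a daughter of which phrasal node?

[S [NP [Det the] [N hill]] [VP [V visited] [NP [NP [Det every] [AP [Adj careful]] [N hill]] [RelC [Rel which] [VP [V cited] [NP [Det every] [AP [Adj careful] [AP [Adj ancient]]] [N park]]]]]]]
The span 'careful ancient' is the AP node built by AP → Adj AP.
Its mother is the NP built by NP → Det AP N.

NP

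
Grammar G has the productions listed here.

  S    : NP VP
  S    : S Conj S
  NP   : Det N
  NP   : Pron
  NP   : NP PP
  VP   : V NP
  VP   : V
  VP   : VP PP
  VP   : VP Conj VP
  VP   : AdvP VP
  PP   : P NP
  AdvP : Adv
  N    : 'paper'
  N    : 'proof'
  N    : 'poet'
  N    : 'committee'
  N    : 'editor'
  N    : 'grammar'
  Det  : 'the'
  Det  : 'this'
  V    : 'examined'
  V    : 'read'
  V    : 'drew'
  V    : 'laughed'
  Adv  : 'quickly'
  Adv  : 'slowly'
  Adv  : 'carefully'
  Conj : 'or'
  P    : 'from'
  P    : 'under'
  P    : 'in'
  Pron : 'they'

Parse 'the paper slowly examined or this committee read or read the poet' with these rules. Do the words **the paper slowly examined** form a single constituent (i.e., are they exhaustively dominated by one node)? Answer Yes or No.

[S [S [NP [Det the] [N paper]] [VP [AdvP [Adv slowly]] [VP [V examined]]]] [Conj or] [S [NP [Det this] [N committee]] [VP [VP [V read]] [Conj or] [VP [V read] [NP [Det the] [N poet]]]]]]
The words 'the paper slowly examined' are exhaustively dominated by a single S node (built by S → NP VP), so they form a constituent.

Yes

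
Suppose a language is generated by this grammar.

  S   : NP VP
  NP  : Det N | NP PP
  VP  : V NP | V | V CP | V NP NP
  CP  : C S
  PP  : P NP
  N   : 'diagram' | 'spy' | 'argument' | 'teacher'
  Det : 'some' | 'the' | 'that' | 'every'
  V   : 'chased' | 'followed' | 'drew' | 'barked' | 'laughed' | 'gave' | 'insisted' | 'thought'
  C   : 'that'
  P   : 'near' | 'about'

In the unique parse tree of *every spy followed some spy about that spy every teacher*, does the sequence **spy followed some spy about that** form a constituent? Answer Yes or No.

No

[S [NP [Det every] [N spy]] [VP [V followed] [NP [NP [Det some] [N spy]] [PP [P about] [NP [Det that] [N spy]]]] [NP [Det every] [N teacher]]]]
The smallest constituent containing 'spy followed some spy about that' is the S spanning 'every spy followed some spy about that spy every teacher'; no single node in the tree dominates exactly the given words.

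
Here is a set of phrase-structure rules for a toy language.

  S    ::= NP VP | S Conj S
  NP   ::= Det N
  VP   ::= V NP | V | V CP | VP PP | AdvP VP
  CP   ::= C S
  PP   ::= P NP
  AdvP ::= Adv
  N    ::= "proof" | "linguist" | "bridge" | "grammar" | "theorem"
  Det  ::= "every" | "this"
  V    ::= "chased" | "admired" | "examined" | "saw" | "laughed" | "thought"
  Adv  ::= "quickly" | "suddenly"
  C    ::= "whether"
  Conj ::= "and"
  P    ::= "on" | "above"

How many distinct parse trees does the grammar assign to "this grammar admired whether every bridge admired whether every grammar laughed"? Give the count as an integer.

[S [NP [Det this] [N grammar]] [VP [V admired] [CP [C whether] [S [NP [Det every] [N bridge]] [VP [V admired] [CP [C whether] [S [NP [Det every] [N grammar]] [VP [V laughed]]]]]]]]]
No rule offers an alternative attachment or grouping for any span, so this is the only derivation.

1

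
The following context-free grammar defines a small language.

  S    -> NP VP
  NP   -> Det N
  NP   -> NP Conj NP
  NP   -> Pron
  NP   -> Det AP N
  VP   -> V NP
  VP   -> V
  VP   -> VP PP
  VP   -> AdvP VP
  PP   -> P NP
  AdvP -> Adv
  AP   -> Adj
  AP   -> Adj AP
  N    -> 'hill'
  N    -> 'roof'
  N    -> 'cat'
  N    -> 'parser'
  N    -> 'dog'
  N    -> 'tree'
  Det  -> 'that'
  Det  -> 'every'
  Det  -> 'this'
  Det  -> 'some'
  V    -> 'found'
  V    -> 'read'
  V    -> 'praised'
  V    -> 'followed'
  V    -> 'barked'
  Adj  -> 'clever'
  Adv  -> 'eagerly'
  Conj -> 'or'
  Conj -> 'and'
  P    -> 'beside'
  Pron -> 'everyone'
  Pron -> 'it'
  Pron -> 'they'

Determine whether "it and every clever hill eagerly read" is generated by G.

[S [NP [NP [Pron it]] [Conj and] [NP [Det every] [AP [Adj clever]] [N hill]]] [VP [AdvP [Adv eagerly]] [VP [V read]]]]
Every word is introduced by a lexical rule and the phrasal rules combine the resulting categories into a single S.

Grammatical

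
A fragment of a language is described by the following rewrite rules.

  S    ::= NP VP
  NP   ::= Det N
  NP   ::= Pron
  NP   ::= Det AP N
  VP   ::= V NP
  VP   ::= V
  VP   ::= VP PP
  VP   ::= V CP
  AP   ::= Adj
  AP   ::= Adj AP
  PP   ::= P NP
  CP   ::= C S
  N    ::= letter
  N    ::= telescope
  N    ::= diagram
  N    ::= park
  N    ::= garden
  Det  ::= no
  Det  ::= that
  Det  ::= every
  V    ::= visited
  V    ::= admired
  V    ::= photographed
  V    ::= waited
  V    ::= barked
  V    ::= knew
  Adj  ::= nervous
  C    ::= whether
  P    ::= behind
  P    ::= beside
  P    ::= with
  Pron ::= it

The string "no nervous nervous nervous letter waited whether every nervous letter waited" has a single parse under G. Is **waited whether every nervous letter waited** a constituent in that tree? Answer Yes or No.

[S [NP [Det no] [AP [Adj nervous] [AP [Adj nervous] [AP [Adj nervous]]]] [N letter]] [VP [V waited] [CP [C whether] [S [NP [Det every] [AP [Adj nervous]] [N letter]] [VP [V waited]]]]]]
The words 'waited whether every nervous letter waited' are exhaustively dominated by a single VP node (built by VP → V CP), so they form a constituent.

Yes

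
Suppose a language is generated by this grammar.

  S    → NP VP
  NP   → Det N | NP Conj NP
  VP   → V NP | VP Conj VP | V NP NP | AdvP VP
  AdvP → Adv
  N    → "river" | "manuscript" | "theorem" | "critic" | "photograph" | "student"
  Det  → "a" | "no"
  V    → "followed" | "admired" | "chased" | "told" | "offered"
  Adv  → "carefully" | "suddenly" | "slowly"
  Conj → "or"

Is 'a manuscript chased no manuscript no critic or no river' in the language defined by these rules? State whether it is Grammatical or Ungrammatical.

S
  NP
    Det: a
    N: manuscript
  VP
    V: chased
    NP
      Det: no
      N: manuscript
    NP
      NP
        Det: no
        N: critic
      Conj: or
      NP
        Det: no
        N: river
The bracketing above is licensed at every node by one of the given productions, with S at the root.

Grammatical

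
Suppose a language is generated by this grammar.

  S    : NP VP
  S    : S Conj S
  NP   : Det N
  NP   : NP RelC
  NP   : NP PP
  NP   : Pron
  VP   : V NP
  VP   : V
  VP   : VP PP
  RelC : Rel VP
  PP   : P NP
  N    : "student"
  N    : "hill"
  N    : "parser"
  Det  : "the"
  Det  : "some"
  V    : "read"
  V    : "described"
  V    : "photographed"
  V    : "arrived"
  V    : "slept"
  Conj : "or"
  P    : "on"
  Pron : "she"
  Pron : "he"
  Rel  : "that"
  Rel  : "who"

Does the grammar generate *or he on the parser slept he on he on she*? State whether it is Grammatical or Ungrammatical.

Ungrammatical

For S → NP VP, no prefix of the string parses as an NP. The alternative S rule S → S Conj S likewise has no satisfying split.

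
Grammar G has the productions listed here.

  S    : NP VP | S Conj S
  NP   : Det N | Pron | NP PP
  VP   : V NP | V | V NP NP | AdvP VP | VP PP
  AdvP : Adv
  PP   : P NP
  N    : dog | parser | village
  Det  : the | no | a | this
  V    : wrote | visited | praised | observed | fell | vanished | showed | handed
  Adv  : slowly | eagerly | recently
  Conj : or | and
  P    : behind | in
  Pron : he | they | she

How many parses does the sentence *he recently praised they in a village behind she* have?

9

Two of the 9 distinct bracketings:
[S [NP [Pron he]] [VP [AdvP [Adv recently]] [VP [V praised] [NP [NP [Pron they]] [PP [P in] [NP [NP [Det a] [N village]] [PP [P behind] [NP [Pron she]]]]]]]]]
[S [NP [Pron he]] [VP [AdvP [Adv recently]] [VP [V praised] [NP [NP [NP [Pron they]] [PP [P in] [NP [Det a] [N village]]]] [PP [P behind] [NP [Pron she]]]]]]]
The trees differ in how a recursive rule is bracketed over the same span.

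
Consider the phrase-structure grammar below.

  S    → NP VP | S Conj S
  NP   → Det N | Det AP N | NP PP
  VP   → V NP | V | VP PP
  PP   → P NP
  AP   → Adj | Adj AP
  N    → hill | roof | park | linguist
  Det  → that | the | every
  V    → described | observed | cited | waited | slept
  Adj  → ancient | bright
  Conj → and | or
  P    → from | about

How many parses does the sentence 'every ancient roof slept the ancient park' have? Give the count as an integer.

1

[S [NP [Det every] [AP [Adj ancient]] [N roof]] [VP [V slept] [NP [Det the] [AP [Adj ancient]] [N park]]]]
No rule offers an alternative attachment or grouping for any span, so this is the only derivation.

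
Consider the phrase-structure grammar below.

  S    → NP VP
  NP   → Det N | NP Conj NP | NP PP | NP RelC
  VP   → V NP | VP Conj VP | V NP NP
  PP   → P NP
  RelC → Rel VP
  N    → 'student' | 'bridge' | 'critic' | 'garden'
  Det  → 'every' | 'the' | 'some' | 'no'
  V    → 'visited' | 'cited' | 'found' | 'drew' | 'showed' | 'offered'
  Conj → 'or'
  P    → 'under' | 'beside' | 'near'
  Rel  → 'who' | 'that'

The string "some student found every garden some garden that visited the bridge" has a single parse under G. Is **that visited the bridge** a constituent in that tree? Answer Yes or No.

Yes

[S [NP [Det some] [N student]] [VP [V found] [NP [Det every] [N garden]] [NP [NP [Det some] [N garden]] [RelC [Rel that] [VP [V visited] [NP [Det the] [N bridge]]]]]]]
The words 'that visited the bridge' are exhaustively dominated by a single RelC node (built by RelC → Rel VP), so they form a constituent.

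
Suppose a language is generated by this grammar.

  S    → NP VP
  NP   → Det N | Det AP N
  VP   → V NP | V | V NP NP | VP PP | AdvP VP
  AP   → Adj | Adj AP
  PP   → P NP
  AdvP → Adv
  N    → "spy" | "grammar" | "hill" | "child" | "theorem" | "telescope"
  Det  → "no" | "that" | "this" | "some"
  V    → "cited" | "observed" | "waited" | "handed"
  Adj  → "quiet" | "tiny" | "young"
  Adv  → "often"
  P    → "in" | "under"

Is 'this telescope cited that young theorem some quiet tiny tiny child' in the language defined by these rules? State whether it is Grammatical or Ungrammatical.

[S [NP [Det this] [N telescope]] [VP [V cited] [NP [Det that] [AP [Adj young]] [N theorem]] [NP [Det some] [AP [Adj quiet] [AP [Adj tiny] [AP [Adj tiny]]]] [N child]]]]
Each bracket corresponds to one application of a listed rule, so the string is derivable from S.

Grammatical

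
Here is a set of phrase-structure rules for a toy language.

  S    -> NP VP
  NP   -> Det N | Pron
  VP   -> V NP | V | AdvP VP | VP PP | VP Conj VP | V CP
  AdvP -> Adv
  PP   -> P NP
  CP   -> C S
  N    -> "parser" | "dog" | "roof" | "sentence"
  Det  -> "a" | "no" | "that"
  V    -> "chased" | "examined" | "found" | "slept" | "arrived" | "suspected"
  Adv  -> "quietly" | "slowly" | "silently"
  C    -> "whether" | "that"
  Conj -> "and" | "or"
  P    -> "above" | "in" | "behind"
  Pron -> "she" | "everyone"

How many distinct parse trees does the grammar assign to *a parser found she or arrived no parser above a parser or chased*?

3

Two of the 3 distinct bracketings:
[S [NP [Det a] [N parser]] [VP [VP [V found] [NP [Pron she]]] [Conj or] [VP [VP [VP [V arrived] [NP [Det no] [N parser]]] [PP [P above] [NP [Det a] [N parser]]]] [Conj or] [VP [V chased]]]]]
[S [NP [Det a] [N parser]] [VP [VP [VP [VP [V found] [NP [Pron she]]] [Conj or] [VP [V arrived] [NP [Det no] [N parser]]]] [PP [P above] [NP [Det a] [N parser]]]] [Conj or] [VP [V chased]]]]
The trees differ in how a recursive rule is bracketed over the same span.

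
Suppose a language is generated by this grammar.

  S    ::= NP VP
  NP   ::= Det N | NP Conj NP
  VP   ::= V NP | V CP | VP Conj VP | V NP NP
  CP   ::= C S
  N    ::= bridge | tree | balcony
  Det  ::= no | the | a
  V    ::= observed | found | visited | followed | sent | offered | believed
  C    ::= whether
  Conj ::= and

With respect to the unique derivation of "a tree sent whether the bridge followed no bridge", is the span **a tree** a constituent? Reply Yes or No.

[S [NP [Det a] [N tree]] [VP [V sent] [CP [C whether] [S [NP [Det the] [N bridge]] [VP [V followed] [NP [Det no] [N bridge]]]]]]]
The words 'a tree' are exhaustively dominated by a single NP node (built by NP → Det N), so they form a constituent.

Yes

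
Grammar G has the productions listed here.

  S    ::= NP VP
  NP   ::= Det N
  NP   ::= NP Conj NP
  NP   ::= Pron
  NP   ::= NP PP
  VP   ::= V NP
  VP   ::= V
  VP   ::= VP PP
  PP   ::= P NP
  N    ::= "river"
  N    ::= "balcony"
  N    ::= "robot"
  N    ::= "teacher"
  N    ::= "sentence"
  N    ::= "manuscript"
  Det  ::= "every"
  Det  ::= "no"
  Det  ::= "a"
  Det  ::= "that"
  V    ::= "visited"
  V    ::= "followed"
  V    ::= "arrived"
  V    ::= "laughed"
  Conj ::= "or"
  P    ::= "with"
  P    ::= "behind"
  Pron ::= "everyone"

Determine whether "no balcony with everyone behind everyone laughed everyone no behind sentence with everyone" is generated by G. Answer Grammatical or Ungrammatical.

A Pron word can never sit immediately before a Det word in any string this grammar generates, so the substring 'everyone no' rules out a derivation.

Ungrammatical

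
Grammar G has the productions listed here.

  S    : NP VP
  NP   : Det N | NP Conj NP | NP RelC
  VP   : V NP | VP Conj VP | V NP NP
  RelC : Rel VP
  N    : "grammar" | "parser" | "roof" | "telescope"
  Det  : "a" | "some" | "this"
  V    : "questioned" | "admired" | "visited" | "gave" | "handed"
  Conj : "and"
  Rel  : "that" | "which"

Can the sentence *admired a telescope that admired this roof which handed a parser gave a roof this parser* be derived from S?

For S → NP VP, no prefix of the string parses as an NP.

Ungrammatical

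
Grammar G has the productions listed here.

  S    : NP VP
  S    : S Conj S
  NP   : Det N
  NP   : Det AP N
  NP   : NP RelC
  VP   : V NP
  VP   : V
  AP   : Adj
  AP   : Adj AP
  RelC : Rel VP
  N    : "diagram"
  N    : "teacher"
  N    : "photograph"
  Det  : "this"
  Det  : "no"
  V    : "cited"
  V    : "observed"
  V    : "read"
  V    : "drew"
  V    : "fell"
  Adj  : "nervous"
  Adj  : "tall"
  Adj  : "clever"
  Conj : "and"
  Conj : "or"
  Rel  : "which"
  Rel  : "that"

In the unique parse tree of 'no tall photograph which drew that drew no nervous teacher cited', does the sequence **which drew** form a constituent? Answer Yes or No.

Yes

[S [NP [NP [NP [Det no] [AP [Adj tall]] [N photograph]] [RelC [Rel which] [VP [V drew]]]] [RelC [Rel that] [VP [V drew] [NP [Det no] [AP [Adj nervous]] [N teacher]]]]] [VP [V cited]]]
The words 'which drew' are exhaustively dominated by a single RelC node (built by RelC → Rel VP), so they form a constituent.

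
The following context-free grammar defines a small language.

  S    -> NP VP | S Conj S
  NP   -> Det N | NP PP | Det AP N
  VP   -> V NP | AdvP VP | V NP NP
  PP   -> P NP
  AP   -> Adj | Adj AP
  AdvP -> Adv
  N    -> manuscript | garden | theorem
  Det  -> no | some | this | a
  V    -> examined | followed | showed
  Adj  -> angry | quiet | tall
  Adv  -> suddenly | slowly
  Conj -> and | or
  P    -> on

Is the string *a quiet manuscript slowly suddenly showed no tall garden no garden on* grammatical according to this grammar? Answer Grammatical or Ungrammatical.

For S → NP VP, the only prefix that parses as NP is 'a quiet manuscript', but the remainder 'slowly suddenly showed no tall garden no garden on' is not a VP under these rules. The alternative S rule S → S Conj S likewise has no satisfying split.

Ungrammatical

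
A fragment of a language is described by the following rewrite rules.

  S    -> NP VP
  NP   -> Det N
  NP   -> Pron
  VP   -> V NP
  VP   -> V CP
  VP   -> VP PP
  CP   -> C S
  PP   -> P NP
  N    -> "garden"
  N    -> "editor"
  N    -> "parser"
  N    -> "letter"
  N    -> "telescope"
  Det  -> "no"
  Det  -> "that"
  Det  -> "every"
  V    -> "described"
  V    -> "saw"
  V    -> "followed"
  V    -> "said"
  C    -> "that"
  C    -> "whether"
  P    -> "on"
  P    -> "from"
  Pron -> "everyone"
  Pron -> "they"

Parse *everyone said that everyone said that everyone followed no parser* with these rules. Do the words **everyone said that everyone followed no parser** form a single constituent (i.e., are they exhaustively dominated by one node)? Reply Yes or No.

[S [NP [Pron everyone]] [VP [V said] [CP [C that] [S [NP [Pron everyone]] [VP [V said] [CP [C that] [S [NP [Pron everyone]] [VP [V followed] [NP [Det no] [N parser]]]]]]]]]]
The words 'everyone said that everyone followed no parser' are exhaustively dominated by a single S node (built by S → NP VP), so they form a constituent.

Yes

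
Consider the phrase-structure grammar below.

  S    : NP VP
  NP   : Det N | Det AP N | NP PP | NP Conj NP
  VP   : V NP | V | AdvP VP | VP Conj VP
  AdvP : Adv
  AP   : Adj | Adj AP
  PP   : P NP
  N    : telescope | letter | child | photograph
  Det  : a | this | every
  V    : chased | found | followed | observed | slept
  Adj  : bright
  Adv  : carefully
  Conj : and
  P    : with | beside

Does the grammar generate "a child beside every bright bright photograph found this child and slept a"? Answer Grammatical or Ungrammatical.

Ungrammatical

For S → NP VP, every NP-prefix leaves a non-VP remainder: after 'a child' the remainder is not a VP; after 'a child beside every bright bright photograph' the remainder is not a VP.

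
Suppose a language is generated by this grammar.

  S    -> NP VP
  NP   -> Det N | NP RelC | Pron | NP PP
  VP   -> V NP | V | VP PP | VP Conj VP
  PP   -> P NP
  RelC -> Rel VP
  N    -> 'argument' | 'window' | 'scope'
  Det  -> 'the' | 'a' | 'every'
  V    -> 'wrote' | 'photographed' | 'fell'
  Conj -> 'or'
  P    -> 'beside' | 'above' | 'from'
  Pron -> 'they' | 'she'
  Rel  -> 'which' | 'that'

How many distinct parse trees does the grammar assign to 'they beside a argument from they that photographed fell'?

Two of the 5 distinct bracketings:
[S [NP [NP [NP [Pron they]] [PP [P beside] [NP [NP [Det a] [N argument]] [PP [P from] [NP [Pron they]]]]]] [RelC [Rel that] [VP [V photographed]]]] [VP [V fell]]]
[S [NP [NP [NP [NP [Pron they]] [PP [P beside] [NP [Det a] [N argument]]]] [PP [P from] [NP [Pron they]]]] [RelC [Rel that] [VP [V photographed]]]] [VP [V fell]]]
The trees differ in how a recursive rule is bracketed over the same span.

5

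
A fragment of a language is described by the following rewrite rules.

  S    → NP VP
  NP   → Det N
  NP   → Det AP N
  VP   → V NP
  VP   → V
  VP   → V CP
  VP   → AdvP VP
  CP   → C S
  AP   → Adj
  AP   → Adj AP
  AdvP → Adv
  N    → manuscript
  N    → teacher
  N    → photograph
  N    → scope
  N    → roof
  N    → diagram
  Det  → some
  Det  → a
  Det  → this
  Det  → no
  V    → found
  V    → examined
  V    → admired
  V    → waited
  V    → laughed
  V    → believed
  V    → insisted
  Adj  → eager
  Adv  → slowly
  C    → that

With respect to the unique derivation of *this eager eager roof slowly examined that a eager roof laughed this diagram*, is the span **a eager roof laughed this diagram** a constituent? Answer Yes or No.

Yes

[S [NP [Det this] [AP [Adj eager] [AP [Adj eager]]] [N roof]] [VP [AdvP [Adv slowly]] [VP [V examined] [CP [C that] [S [NP [Det a] [AP [Adj eager]] [N roof]] [VP [V laughed] [NP [Det this] [N diagram]]]]]]]]
The words 'a eager roof laughed this diagram' are exhaustively dominated by a single S node (built by S → NP VP), so they form a constituent.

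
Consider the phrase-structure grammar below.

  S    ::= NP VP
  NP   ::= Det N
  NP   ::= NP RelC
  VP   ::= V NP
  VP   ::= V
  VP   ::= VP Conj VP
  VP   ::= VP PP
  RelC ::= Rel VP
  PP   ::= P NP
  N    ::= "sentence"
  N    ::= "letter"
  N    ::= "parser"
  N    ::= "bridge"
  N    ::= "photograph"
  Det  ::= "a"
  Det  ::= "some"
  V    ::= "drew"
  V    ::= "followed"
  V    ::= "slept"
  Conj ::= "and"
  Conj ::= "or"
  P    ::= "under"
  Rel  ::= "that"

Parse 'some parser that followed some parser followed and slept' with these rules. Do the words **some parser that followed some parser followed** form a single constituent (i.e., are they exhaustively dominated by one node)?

[S [NP [NP [Det some] [N parser]] [RelC [Rel that] [VP [V followed] [NP [Det some] [N parser]]]]] [VP [VP [V followed]] [Conj and] [VP [V slept]]]]
The smallest constituent containing 'some parser that followed some parser followed' is the S spanning 'some parser that followed some parser followed and slept'; no single node in the tree dominates exactly the given words.

No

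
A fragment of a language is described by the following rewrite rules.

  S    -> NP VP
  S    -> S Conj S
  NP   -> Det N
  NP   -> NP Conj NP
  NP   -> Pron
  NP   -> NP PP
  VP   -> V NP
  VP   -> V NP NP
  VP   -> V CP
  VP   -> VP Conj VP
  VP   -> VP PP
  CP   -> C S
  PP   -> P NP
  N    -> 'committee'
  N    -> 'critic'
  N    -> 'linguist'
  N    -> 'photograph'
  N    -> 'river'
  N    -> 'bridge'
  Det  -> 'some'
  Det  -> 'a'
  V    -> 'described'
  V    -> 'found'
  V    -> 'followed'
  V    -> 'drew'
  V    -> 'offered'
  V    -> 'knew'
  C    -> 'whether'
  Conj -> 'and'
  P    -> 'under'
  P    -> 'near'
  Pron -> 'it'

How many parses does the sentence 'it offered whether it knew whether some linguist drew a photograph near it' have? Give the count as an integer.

Two of the 4 distinct bracketings:
[S [NP [Pron it]] [VP [V offered] [CP [C whether] [S [NP [Pron it]] [VP [V knew] [CP [C whether] [S [NP [Det some] [N linguist]] [VP [V drew] [NP [NP [Det a] [N photograph]] [PP [P near] [NP [Pron it]]]]]]]]]]]]
[S [NP [Pron it]] [VP [V offered] [CP [C whether] [S [NP [Pron it]] [VP [V knew] [CP [C whether] [S [NP [Det some] [N linguist]] [VP [VP [V drew] [NP [Det a] [N photograph]]] [PP [P near] [NP [Pron it]]]]]]]]]]]
The difference turns on whether NP → NP PP is used at the relevant span, versus an alternative expansion of NP.

4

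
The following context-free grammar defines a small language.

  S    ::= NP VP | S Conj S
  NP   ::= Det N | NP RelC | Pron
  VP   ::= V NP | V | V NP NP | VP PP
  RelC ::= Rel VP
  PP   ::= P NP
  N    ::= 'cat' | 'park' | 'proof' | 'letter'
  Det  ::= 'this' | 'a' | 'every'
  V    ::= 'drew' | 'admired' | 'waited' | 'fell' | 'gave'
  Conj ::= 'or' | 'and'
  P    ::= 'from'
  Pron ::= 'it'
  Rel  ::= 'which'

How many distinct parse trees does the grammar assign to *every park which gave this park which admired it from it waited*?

Two of the 4 distinct bracketings:
[S [NP [NP [Det every] [N park]] [RelC [Rel which] [VP [V gave] [NP [NP [Det this] [N park]] [RelC [Rel which] [VP [VP [V admired] [NP [Pron it]]] [PP [P from] [NP [Pron it]]]]]]]]] [VP [V waited]]]
[S [NP [NP [Det every] [N park]] [RelC [Rel which] [VP [VP [V gave] [NP [NP [Det this] [N park]] [RelC [Rel which] [VP [V admired] [NP [Pron it]]]]]] [PP [P from] [NP [Pron it]]]]]] [VP [V waited]]]
The trees differ in how a recursive rule is bracketed over the same span.

4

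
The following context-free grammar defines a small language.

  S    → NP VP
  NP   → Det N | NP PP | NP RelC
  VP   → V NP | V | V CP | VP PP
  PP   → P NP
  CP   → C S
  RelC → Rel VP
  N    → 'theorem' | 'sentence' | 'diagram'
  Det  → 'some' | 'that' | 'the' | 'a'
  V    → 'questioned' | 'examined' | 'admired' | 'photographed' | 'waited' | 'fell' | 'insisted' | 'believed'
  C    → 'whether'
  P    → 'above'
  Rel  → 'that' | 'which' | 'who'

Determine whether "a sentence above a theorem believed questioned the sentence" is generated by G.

Ungrammatical

For S → NP VP, every NP-prefix leaves a non-VP remainder: after 'a sentence' the remainder is not a VP; after 'a sentence above a theorem' the remainder is not a VP.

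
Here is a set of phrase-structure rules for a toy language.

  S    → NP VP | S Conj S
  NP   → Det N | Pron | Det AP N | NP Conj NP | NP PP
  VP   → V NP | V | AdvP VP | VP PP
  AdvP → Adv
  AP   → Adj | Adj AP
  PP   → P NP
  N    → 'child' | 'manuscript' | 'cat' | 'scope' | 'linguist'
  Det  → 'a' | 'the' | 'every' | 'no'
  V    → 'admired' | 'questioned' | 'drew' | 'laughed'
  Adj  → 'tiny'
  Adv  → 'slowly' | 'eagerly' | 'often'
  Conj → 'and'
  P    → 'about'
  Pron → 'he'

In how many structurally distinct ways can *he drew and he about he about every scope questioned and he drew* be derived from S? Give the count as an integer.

Two of the 4 distinct bracketings:
[S [S [NP [Pron he]] [VP [V drew]]] [Conj and] [S [S [NP [NP [Pron he]] [PP [P about] [NP [NP [Pron he]] [PP [P about] [NP [Det every] [N scope]]]]]] [VP [V questioned]]] [Conj and] [S [NP [Pron he]] [VP [V drew]]]]]
[S [S [NP [Pron he]] [VP [V drew]]] [Conj and] [S [S [NP [NP [NP [Pron he]] [PP [P about] [NP [Pron he]]]] [PP [P about] [NP [Det every] [N scope]]]] [VP [V questioned]]] [Conj and] [S [NP [Pron he]] [VP [V drew]]]]]
The trees differ in how a recursive rule is bracketed over the same span.

4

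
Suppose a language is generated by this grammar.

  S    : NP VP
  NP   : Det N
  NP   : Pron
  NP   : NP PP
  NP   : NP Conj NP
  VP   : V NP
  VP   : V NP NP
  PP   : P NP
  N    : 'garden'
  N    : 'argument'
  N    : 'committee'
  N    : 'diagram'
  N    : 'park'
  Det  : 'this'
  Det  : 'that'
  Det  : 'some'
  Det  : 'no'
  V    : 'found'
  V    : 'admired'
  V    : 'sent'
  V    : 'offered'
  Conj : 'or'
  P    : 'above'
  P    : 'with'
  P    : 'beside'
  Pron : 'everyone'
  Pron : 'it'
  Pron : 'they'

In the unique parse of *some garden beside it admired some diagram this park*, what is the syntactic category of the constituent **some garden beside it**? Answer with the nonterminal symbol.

NP

[S [NP [NP [Det some] [N garden]] [PP [P beside] [NP [Pron it]]]] [VP [V admired] [NP [Det some] [N diagram]] [NP [Det this] [N park]]]]
The span 'some garden beside it' is the NP node built by NP → NP PP.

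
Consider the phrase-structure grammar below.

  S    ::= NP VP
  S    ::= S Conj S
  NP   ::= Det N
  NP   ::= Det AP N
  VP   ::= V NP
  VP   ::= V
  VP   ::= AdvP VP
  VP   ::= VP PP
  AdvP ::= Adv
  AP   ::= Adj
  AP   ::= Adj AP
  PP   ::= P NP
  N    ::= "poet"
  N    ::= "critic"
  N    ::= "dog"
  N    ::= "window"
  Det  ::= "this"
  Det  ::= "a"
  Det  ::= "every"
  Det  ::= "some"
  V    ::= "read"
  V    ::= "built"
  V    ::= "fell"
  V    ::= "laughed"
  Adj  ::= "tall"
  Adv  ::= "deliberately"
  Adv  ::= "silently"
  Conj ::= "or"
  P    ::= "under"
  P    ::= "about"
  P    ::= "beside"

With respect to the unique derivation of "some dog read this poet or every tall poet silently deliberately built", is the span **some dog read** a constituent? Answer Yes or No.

[S [S [NP [Det some] [N dog]] [VP [V read] [NP [Det this] [N poet]]]] [Conj or] [S [NP [Det every] [AP [Adj tall]] [N poet]] [VP [AdvP [Adv silently]] [VP [AdvP [Adv deliberately]] [VP [V built]]]]]]
The smallest constituent containing 'some dog read' is the S spanning 'some dog read this poet'; no single node in the tree dominates exactly the given words.

No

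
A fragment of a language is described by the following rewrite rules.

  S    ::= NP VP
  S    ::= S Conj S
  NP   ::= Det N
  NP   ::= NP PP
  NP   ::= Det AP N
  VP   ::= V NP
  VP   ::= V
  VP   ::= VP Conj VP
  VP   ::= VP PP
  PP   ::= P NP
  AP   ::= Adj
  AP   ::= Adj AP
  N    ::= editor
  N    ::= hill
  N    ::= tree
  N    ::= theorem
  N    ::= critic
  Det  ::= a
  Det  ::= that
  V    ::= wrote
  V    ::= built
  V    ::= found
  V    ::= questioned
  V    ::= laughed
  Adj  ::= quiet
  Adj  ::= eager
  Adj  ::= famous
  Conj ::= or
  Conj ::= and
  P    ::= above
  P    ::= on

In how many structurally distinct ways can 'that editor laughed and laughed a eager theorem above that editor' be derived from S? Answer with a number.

3

Two of the 3 distinct bracketings:
[S [NP [Det that] [N editor]] [VP [VP [V laughed]] [Conj and] [VP [V laughed] [NP [NP [Det a] [AP [Adj eager]] [N theorem]] [PP [P above] [NP [Det that] [N editor]]]]]]]
[S [NP [Det that] [N editor]] [VP [VP [V laughed]] [Conj and] [VP [VP [V laughed] [NP [Det a] [AP [Adj eager]] [N theorem]]] [PP [P above] [NP [Det that] [N editor]]]]]]
The difference turns on whether NP → NP PP is used at the relevant span, versus an alternative expansion of NP.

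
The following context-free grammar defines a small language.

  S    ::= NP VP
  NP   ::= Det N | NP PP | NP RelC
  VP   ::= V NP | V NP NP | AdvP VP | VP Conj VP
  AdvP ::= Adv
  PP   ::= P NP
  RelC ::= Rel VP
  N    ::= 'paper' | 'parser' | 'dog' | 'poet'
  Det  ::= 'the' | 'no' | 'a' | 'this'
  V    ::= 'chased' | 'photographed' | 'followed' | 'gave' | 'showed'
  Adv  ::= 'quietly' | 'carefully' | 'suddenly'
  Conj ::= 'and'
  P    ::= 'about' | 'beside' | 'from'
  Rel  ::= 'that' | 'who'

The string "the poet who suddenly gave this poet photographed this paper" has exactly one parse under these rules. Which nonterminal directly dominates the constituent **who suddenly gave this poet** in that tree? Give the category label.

NP

S
  NP
    NP
      Det: the
      N: poet
    RelC
      Rel: who
      VP
        AdvP
          Adv: suddenly
        VP
          V: gave
          NP
            Det: this
            N: poet
  VP
    V: photographed
    NP
      Det: this
      N: paper
The span 'who suddenly gave this poet' is the RelC node built by RelC → Rel VP.
Its mother is the NP built by NP → NP RelC.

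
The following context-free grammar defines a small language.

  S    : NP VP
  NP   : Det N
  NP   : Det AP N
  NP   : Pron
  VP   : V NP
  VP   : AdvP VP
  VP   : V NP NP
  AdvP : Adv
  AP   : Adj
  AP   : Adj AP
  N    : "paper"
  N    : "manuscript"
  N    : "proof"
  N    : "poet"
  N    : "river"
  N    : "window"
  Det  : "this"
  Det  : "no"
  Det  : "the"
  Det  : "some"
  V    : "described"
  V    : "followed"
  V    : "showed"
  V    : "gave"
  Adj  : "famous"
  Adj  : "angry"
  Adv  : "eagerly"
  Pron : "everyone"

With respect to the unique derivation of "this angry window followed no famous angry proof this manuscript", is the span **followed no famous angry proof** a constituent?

No

[S [NP [Det this] [AP [Adj angry]] [N window]] [VP [V followed] [NP [Det no] [AP [Adj famous] [AP [Adj angry]]] [N proof]] [NP [Det this] [N manuscript]]]]
The smallest constituent containing 'followed no famous angry proof' is the VP spanning 'followed no famous angry proof this manuscript'; no single node in the tree dominates exactly the given words.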